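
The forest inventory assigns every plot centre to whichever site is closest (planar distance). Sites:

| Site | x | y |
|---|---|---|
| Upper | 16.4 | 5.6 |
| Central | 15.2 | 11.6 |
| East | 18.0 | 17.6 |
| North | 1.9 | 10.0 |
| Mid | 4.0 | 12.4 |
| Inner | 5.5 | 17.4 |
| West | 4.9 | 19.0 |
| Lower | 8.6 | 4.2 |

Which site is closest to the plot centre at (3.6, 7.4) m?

North

Squared distances to each site:
Upper: 167.080; Central: 152.200; East: 311.400; North: 9.650; Mid: 25.160; Inner: 103.610; West: 136.250; Lower: 35.240.
Minimum at North.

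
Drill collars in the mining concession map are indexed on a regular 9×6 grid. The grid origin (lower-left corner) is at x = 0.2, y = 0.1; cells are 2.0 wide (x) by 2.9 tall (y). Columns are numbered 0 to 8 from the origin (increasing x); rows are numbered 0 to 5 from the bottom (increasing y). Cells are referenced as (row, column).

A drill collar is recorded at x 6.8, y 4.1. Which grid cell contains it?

(1, 3)

Column index: ⌊(6.8 − 0.2) / 2.0⌋ = ⌊3.300⌋ = 3
Row offset from origin: ⌊(4.1 − 0.1) / 2.9⌋ = ⌊1.379⌋ = 1 → row 1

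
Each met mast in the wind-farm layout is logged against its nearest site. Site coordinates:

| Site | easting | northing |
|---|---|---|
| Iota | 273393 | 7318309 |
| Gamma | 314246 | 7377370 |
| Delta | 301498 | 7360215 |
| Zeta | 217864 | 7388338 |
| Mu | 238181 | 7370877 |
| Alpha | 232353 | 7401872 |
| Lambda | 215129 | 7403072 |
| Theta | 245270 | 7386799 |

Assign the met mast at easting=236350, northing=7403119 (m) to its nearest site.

Squared distances to each site:
Iota: 8564919949.000; Gamma: 6730797817.000; Delta: 6085015120.000; Zeta: 560210157.000; Mu: 1042899125.000; Alpha: 17531018.000; Lambda: 450333050.000; Theta: 345908800.000.
Minimum at Alpha.

Alpha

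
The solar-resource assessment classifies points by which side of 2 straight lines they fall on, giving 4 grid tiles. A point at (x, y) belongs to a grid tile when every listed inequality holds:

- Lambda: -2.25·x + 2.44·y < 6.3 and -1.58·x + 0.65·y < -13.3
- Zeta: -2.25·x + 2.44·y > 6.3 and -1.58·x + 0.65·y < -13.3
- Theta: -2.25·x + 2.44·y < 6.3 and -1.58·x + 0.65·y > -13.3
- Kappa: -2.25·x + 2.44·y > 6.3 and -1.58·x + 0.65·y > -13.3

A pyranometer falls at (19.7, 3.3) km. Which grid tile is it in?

Lambda

-2.25·19.7 + 2.44·3.3 = -36.273, which is < 6.3
-1.58·19.7 + 0.65·3.3 = -28.981, which is < -13.3
This sign pattern matches Lambda.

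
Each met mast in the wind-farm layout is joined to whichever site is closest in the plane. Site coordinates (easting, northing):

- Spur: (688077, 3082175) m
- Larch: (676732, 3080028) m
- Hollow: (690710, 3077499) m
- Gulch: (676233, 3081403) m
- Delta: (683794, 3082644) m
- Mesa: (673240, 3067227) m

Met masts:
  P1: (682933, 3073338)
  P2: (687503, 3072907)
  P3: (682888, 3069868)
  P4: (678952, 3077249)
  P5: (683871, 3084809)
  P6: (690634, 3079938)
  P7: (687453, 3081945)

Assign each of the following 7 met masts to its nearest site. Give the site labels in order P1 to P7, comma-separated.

Hollow, Hollow, Mesa, Larch, Delta, Hollow, Spur

P1 → Hollow (d²=77795650.00)
P2 → Hollow (d²=31371313.00)
P3 → Mesa (d²=100058785.00)
P4 → Larch (d²=12651241.00)
P5 → Delta (d²=4693154.00)
P6 → Hollow (d²=5954497.00)
P7 → Spur (d²=442276.00)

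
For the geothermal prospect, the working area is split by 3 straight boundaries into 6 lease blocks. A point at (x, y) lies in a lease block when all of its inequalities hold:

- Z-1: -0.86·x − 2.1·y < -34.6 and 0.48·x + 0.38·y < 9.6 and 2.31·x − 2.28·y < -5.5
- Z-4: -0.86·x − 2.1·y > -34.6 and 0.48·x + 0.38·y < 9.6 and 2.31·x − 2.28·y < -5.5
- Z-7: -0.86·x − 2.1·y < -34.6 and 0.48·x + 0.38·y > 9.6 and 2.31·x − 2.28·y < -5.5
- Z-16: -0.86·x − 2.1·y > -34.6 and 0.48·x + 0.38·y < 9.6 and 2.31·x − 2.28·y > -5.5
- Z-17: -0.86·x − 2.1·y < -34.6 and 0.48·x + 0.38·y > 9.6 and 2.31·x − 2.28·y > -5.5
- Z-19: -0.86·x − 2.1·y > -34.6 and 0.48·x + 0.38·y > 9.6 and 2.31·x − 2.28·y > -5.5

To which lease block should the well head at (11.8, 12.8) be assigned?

-0.86·11.8 − 2.1·12.8 = -37.028, which is < -34.6
0.48·11.8 + 0.38·12.8 = 10.528, which is > 9.6
2.31·11.8 − 2.28·12.8 = -1.926, which is > -5.5
This sign pattern matches Z-17.

Z-17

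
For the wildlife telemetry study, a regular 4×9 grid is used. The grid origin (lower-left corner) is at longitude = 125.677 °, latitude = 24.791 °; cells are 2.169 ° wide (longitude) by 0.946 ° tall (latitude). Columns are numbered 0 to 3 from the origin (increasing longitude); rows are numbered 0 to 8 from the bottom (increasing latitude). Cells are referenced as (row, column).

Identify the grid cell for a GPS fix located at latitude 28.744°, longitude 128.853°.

(4, 1)

Column index: ⌊(128.853 − 125.677) / 2.169⌋ = ⌊1.464⌋ = 1
Row offset from origin: ⌊(28.744 − 24.791) / 0.946⌋ = ⌊4.179⌋ = 4 → row 4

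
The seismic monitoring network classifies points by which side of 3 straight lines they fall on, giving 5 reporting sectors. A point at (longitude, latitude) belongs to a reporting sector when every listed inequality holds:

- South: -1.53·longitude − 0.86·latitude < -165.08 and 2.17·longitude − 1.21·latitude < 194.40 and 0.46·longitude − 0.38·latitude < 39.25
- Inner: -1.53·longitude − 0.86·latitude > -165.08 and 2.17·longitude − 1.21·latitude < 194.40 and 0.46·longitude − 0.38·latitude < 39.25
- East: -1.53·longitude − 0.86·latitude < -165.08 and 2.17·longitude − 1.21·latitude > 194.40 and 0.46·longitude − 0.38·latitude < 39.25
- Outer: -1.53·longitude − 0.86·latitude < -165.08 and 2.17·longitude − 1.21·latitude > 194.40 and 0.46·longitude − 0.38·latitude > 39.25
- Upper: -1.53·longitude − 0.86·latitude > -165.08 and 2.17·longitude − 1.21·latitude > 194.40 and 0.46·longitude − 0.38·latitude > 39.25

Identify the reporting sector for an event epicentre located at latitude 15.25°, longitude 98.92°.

Upper

-1.53·98.92 − 0.86·15.25 = -164.463, which is > -165.08
2.17·98.92 − 1.21·15.25 = 196.204, which is > 194.40
0.46·98.92 − 0.38·15.25 = 39.708, which is > 39.25
This sign pattern matches Upper.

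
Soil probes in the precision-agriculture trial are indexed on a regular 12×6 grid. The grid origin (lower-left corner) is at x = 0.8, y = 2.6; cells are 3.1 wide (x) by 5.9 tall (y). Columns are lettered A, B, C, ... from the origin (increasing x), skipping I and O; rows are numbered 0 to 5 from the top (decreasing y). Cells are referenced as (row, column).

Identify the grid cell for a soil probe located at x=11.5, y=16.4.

Column index: ⌊(11.5 − 0.8) / 3.1⌋ = ⌊3.452⌋ = 3 → column D
Row offset from origin: ⌊(16.4 − 2.6) / 5.9⌋ = ⌊2.339⌋ = 2 → row 3 (counted from top)

(3, D)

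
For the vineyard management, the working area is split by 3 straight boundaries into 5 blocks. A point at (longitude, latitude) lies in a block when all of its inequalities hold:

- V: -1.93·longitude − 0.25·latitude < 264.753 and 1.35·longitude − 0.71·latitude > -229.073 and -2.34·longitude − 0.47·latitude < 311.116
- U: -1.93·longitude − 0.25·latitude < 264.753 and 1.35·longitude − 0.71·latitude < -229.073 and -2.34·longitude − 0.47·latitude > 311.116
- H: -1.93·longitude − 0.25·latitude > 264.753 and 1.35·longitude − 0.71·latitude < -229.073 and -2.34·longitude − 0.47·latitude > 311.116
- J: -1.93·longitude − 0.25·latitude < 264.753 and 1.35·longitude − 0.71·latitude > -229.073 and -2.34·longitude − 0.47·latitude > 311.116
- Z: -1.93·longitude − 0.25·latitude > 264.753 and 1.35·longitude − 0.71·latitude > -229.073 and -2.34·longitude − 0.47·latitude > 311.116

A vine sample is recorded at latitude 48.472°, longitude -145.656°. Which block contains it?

H

-1.93·-145.656 − 0.25·48.472 = 268.998, which is > 264.753
1.35·-145.656 − 0.71·48.472 = -231.051, which is < -229.073
-2.34·-145.656 − 0.47·48.472 = 318.053, which is > 311.116
This sign pattern matches H.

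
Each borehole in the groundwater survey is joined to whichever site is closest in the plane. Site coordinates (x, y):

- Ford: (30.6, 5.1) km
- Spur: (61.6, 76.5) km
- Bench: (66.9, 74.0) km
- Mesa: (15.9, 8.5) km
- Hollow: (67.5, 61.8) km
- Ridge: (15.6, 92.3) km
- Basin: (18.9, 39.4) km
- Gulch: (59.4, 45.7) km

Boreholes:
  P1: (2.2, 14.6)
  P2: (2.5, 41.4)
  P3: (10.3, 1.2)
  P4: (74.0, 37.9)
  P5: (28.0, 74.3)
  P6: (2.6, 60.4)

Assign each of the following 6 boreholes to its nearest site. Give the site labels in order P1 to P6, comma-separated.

P1 → Mesa (d²=224.90)
P2 → Basin (d²=272.96)
P3 → Mesa (d²=84.65)
P4 → Gulch (d²=274.00)
P5 → Ridge (d²=477.76)
P6 → Basin (d²=706.69)

Mesa, Basin, Mesa, Gulch, Ridge, Basin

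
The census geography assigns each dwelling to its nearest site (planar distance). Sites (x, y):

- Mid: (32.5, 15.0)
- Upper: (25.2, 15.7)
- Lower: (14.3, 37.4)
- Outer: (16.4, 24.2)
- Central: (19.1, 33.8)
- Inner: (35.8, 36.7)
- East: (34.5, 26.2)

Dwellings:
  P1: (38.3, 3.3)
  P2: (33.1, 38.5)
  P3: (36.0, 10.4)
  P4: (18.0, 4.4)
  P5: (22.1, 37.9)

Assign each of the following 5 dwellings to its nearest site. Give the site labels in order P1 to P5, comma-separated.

Mid, Inner, Mid, Upper, Central

P1 → Mid (d²=170.53)
P2 → Inner (d²=10.53)
P3 → Mid (d²=33.41)
P4 → Upper (d²=179.53)
P5 → Central (d²=25.81)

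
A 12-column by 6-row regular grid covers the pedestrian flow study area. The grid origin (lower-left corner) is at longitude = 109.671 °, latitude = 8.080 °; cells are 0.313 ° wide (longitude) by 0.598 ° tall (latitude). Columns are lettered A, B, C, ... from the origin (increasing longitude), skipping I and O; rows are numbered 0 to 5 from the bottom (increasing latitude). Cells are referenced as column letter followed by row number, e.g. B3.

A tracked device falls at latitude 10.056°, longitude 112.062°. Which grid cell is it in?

H3

Column index: ⌊(112.062 − 109.671) / 0.313⌋ = ⌊7.639⌋ = 7 → column H
Row offset from origin: ⌊(10.056 − 8.080) / 0.598⌋ = ⌊3.304⌋ = 3 → row 3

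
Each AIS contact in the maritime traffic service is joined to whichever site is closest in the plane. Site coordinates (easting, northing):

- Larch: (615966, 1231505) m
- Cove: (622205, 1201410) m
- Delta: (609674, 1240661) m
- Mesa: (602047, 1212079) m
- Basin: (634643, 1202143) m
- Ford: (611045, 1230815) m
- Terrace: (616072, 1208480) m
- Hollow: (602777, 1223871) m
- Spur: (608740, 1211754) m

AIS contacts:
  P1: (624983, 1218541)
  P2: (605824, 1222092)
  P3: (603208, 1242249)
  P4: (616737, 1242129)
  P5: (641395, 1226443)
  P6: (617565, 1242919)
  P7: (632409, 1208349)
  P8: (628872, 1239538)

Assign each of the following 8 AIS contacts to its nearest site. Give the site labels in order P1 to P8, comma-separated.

Terrace, Hollow, Delta, Delta, Basin, Delta, Basin, Larch

P1 → Terrace (d²=180629642.00)
P2 → Hollow (d²=12449050.00)
P3 → Delta (d²=44330900.00)
P4 → Delta (d²=52040993.00)
P5 → Basin (d²=636079504.00)
P6 → Delta (d²=67366445.00)
P7 → Basin (d²=43505192.00)
P8 → Larch (d²=231093925.00)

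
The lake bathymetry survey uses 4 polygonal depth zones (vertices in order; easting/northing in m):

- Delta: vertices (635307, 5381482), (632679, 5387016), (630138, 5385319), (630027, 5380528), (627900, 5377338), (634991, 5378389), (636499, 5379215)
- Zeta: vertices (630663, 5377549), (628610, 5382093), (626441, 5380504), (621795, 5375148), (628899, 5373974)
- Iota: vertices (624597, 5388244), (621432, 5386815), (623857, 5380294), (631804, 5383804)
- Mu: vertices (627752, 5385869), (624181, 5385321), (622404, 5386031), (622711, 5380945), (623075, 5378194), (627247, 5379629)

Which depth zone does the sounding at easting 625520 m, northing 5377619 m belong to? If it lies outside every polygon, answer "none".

Zeta

Cast a ray rightward from (625520, 5377619). For each polygon, the edges (by vertex number in listed order) whose endpoints lie on opposite sides of northing = 5377619, where each meets that height, and whether that is right or left of the point:
Delta: 4–5 at easting≈628087.4 (right), 5–6 at easting≈629795.9 (right) → 2 crossings.
Zeta: 1–2 at easting≈630631.4 (right), 3–4 at easting≈623938.4 (left) → 1 crossing.
Iota: no edge straddles that height → 0 crossings.
Mu: no edge straddles that height → 0 crossings.
Only Zeta has an odd count, so the point is inside Zeta.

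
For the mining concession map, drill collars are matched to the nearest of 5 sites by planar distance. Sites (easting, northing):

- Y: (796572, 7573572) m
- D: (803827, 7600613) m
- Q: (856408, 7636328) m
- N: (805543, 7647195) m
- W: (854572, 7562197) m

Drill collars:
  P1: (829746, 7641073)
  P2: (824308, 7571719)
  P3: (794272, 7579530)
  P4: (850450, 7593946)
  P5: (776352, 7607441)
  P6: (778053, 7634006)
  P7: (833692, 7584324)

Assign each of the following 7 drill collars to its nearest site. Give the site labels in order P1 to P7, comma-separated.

N, Y, Y, W, D, N, W

P1 → N (d²=623264093.00)
P2 → Y (d²=772719305.00)
P3 → Y (d²=40787764.00)
P4 → W (d²=1024989885.00)
P5 → D (d²=801497209.00)
P6 → N (d²=929649821.00)
P7 → W (d²=925578529.00)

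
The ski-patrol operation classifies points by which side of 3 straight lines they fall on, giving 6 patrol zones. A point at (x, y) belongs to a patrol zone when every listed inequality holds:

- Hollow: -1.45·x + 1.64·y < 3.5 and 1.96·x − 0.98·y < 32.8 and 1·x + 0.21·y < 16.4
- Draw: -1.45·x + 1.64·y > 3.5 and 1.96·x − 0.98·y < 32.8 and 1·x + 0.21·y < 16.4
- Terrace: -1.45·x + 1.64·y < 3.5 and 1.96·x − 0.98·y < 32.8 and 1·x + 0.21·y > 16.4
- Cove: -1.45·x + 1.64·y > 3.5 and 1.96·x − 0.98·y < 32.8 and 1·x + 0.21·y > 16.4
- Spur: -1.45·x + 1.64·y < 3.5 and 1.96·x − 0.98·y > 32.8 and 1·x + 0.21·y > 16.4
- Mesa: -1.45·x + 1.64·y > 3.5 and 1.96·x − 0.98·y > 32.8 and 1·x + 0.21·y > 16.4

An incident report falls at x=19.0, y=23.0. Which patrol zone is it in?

Cove

-1.45·19.0 + 1.64·23.0 = 10.170, which is > 3.5
1.96·19.0 − 0.98·23.0 = 14.700, which is < 32.8
1·19.0 + 0.21·23.0 = 23.830, which is > 16.4
This sign pattern matches Cove.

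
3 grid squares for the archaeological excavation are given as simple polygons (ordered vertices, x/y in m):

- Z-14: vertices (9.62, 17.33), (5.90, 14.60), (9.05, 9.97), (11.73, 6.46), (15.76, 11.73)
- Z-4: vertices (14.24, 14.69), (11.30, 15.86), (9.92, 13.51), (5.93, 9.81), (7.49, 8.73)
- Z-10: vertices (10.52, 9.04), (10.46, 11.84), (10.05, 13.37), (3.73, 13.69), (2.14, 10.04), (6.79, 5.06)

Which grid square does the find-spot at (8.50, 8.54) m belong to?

Cast a ray rightward from (8.50, 8.54). For each polygon, the edges (by vertex number in listed order) whose endpoints lie on opposite sides of y = 8.54, where each meets that height, and whether that is right or left of the point:
Z-14: 3–4 at x≈10.142 (right), 4–5 at x≈13.321 (right) → 2 crossings.
Z-4: no edge straddles that height → 0 crossings.
Z-10: 5–6 at x≈3.541 (left), 6–1 at x≈10.051 (right) → 1 crossing.
Only Z-10 has an odd count, so the point is inside Z-10.

Z-10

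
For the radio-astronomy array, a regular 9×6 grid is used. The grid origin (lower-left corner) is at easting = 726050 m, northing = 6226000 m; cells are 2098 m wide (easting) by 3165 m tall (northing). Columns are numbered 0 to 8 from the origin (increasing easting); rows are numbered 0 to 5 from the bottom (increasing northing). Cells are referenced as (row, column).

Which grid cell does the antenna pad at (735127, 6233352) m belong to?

Column index: ⌊(735127 − 726050) / 2098⌋ = ⌊4.327⌋ = 4
Row offset from origin: ⌊(6233352 − 6226000) / 3165⌋ = ⌊2.323⌋ = 2 → row 2

(2, 4)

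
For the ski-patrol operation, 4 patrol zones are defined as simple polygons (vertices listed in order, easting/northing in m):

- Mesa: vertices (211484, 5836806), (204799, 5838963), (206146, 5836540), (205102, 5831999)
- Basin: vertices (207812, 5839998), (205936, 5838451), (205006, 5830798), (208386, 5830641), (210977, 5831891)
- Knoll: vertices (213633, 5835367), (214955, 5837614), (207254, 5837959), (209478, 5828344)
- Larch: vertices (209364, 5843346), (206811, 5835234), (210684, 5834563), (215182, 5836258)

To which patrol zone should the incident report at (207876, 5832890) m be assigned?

Basin

Cast a ray rightward from (207876, 5832890). For each polygon, the edges (by vertex number in listed order) whose endpoints lie on opposite sides of northing = 5832890, where each meets that height, and whether that is right or left of the point:
Mesa: 3–4 at easting≈205306.8 (left), 4–1 at easting≈206284.9 (left) → 0 crossings.
Basin: 2–3 at easting≈205260.2 (left), 5–1 at easting≈210587.0 (right) → 1 crossing.
Knoll: 3–4 at easting≈208426.5 (right), 4–1 at easting≈212167.5 (right) → 2 crossings.
Larch: no edge straddles that height → 0 crossings.
Only Basin has an odd count, so the point is inside Basin.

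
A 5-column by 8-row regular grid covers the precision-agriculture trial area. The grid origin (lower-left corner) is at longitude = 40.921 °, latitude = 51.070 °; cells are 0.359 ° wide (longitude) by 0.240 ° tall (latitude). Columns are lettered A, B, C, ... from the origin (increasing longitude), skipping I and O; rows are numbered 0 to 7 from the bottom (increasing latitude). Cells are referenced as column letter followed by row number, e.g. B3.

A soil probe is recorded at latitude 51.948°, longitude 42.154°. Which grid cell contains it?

D3

Column index: ⌊(42.154 − 40.921) / 0.359⌋ = ⌊3.435⌋ = 3 → column D
Row offset from origin: ⌊(51.948 − 51.070) / 0.240⌋ = ⌊3.658⌋ = 3 → row 3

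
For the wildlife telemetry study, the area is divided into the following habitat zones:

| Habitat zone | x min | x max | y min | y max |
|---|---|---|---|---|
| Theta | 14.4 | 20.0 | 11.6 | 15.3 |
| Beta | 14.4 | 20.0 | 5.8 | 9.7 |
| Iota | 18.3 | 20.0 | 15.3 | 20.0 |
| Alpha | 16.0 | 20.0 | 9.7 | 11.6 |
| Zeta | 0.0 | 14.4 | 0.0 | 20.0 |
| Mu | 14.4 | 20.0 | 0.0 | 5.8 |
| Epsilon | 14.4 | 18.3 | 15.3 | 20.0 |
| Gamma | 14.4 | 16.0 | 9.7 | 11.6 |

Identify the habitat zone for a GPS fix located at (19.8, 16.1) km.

The point has x = 19.8 and y = 16.1.
Only Iota satisfies 18.3 ≤ x ≤ 20.0 and 15.3 ≤ y ≤ 20.0.

Iota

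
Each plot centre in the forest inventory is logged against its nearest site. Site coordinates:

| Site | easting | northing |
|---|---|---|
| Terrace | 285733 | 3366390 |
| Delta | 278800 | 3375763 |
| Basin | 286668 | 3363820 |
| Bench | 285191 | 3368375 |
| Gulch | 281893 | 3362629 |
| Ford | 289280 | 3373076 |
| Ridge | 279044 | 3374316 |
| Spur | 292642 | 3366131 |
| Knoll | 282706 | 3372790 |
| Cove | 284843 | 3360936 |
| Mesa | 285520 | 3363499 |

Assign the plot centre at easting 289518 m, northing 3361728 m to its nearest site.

Basin

Squared distances to each site:
Terrace: 36060469.000; Delta: 311856749.000; Basin: 12498964.000; Bench: 62905538.000; Gulch: 58952426.000; Ford: 128833748.000; Ridge: 268162420.000; Spur: 29145785.000; Knoll: 168771188.000; Cove: 22482889.000; Mesa: 19120445.000.
Minimum at Basin.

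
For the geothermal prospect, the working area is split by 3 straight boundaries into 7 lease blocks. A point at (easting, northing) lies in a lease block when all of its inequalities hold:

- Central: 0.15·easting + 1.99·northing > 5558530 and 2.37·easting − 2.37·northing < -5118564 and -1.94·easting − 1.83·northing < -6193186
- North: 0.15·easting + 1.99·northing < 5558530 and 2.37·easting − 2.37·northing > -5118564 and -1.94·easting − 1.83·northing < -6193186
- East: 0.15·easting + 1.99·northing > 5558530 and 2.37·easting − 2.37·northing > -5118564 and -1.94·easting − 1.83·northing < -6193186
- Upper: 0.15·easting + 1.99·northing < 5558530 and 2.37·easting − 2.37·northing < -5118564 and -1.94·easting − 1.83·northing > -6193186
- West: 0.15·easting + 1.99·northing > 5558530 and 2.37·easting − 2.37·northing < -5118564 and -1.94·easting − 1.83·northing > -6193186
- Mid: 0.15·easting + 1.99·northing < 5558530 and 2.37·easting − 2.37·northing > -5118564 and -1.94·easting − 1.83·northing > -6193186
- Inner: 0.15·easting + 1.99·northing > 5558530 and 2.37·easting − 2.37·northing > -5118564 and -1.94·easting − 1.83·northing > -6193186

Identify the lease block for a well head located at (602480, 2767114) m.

0.15·602480 + 1.99·2767114 = 5596928.860, which is > 5558530
2.37·602480 − 2.37·2767114 = -5130182.580, which is < -5118564
-1.94·602480 − 1.83·2767114 = -6232629.820, which is < -6193186
This sign pattern matches Central.

Central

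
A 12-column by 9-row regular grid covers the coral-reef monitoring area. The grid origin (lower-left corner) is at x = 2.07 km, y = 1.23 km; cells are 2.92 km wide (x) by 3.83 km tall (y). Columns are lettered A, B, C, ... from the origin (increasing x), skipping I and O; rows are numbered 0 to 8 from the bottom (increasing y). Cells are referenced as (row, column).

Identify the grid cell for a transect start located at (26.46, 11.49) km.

(2, J)

Column index: ⌊(26.46 − 2.07) / 2.92⌋ = ⌊8.353⌋ = 8 → column J
Row offset from origin: ⌊(11.49 − 1.23) / 3.83⌋ = ⌊2.679⌋ = 2 → row 2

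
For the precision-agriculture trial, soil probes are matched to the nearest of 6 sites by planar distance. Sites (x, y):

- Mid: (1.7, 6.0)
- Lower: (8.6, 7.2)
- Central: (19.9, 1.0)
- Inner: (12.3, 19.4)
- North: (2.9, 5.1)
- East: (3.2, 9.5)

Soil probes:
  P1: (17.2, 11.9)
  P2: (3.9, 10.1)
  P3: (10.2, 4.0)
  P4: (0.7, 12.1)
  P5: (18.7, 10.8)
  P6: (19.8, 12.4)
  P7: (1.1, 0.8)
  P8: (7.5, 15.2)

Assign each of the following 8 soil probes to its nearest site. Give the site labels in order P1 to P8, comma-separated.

P1 → Inner (d²=80.26)
P2 → East (d²=0.85)
P3 → Lower (d²=12.80)
P4 → East (d²=13.01)
P5 → Central (d²=97.48)
P6 → Inner (d²=105.25)
P7 → North (d²=21.73)
P8 → Inner (d²=40.68)

Inner, East, Lower, East, Central, Inner, North, Inner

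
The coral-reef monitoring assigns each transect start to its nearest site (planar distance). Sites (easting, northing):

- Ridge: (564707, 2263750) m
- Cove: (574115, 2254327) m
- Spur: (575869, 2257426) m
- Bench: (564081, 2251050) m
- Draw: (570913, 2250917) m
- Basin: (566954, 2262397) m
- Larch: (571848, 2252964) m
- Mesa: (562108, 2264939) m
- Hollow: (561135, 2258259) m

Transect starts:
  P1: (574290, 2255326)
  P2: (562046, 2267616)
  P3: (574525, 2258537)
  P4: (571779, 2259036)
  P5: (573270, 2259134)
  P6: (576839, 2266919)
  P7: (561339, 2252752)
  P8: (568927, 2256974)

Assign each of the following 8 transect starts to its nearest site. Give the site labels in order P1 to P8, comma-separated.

P1 → Cove (d²=1028626.00)
P2 → Mesa (d²=7170173.00)
P3 → Spur (d²=3040657.00)
P4 → Spur (d²=19320200.00)
P5 → Spur (d²=9672065.00)
P6 → Spur (d²=91057949.00)
P7 → Bench (d²=10415368.00)
P8 → Larch (d²=24612341.00)

Cove, Mesa, Spur, Spur, Spur, Spur, Bench, Larch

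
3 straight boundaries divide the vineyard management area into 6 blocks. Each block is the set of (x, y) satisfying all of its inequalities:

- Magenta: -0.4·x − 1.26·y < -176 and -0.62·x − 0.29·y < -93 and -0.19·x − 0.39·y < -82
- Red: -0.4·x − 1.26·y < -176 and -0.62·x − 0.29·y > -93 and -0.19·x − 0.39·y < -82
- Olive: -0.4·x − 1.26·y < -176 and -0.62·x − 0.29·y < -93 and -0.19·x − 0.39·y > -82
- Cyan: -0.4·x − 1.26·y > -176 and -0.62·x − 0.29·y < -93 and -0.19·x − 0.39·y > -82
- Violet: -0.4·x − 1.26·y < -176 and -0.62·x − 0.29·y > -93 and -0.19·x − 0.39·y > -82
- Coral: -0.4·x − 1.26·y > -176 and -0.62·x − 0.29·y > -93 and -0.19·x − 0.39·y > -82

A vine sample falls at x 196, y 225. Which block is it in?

Magenta

-0.4·196 − 1.26·225 = -361.900, which is < -176
-0.62·196 − 0.29·225 = -186.770, which is < -93
-0.19·196 − 0.39·225 = -124.990, which is < -82
This sign pattern matches Magenta.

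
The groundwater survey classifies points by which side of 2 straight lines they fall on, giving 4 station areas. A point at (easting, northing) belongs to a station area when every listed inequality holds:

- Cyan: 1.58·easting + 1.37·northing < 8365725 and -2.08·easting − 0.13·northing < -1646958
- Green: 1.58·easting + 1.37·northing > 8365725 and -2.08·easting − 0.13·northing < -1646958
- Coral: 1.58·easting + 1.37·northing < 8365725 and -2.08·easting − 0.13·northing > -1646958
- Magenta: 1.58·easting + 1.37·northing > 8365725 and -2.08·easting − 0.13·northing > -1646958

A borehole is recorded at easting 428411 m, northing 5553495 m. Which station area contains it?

Coral

1.58·428411 + 1.37·5553495 = 8285177.530, which is < 8365725
-2.08·428411 − 0.13·5553495 = -1613049.230, which is > -1646958
This sign pattern matches Coral.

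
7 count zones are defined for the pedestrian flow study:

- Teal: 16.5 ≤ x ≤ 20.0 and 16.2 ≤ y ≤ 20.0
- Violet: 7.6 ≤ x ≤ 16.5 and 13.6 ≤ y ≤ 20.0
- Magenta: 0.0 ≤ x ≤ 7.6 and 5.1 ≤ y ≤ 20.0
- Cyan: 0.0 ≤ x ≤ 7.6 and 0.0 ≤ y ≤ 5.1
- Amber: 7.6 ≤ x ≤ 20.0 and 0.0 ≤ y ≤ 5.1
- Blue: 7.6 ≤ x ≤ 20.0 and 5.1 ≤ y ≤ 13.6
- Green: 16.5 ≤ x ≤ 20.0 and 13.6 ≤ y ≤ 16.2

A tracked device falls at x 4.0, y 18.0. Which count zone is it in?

Magenta

The point has x = 4.0 and y = 18.0.
Only Magenta satisfies 0.0 ≤ x ≤ 7.6 and 5.1 ≤ y ≤ 20.0.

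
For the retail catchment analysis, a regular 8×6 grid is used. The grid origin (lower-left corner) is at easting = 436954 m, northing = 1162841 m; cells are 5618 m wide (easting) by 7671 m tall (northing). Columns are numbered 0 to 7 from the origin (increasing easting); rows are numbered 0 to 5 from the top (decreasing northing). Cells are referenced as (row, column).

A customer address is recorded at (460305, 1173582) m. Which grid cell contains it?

Column index: ⌊(460305 − 436954) / 5618⌋ = ⌊4.156⌋ = 4
Row offset from origin: ⌊(1173582 − 1162841) / 7671⌋ = ⌊1.400⌋ = 1 → row 4 (counted from top)

(4, 4)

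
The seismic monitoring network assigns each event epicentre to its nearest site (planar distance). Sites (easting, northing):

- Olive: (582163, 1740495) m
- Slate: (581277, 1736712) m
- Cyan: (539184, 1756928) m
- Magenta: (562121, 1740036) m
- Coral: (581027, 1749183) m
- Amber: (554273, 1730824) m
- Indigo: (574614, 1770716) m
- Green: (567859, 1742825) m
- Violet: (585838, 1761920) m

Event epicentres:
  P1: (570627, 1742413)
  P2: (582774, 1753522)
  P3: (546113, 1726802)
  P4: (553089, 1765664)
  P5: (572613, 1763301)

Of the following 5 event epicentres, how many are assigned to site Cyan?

P1 → Green
P2 → Coral
P3 → Amber
P4 → Cyan
P5 → Indigo
1 of the 5 goes to Cyan.

1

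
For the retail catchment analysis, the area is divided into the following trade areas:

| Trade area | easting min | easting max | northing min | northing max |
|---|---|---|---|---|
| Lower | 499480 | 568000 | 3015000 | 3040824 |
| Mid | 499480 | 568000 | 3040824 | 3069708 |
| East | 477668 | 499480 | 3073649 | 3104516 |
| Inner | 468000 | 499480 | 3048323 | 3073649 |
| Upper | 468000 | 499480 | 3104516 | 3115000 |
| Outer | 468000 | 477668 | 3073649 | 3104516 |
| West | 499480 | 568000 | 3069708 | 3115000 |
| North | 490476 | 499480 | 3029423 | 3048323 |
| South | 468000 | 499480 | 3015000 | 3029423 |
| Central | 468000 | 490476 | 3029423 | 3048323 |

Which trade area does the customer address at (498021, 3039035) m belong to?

The point has easting = 498021 and northing = 3039035.
Only North satisfies 490476 ≤ easting ≤ 499480 and 3029423 ≤ northing ≤ 3048323.

North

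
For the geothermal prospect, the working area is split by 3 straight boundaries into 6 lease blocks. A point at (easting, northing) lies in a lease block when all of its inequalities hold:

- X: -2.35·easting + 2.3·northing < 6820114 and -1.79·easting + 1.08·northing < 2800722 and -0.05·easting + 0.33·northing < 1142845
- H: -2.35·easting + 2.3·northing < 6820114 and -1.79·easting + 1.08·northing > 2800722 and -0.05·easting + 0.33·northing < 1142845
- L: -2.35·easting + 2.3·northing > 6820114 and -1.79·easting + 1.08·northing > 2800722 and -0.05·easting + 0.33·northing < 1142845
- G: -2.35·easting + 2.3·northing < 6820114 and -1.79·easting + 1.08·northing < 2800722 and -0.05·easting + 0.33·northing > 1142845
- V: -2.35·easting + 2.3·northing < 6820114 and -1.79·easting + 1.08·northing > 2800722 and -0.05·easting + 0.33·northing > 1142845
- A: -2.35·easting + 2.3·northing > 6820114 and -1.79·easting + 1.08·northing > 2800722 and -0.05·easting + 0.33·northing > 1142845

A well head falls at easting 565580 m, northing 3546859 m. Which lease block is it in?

-2.35·565580 + 2.3·3546859 = 6828662.700, which is > 6820114
-1.79·565580 + 1.08·3546859 = 2818219.520, which is > 2800722
-0.05·565580 + 0.33·3546859 = 1142184.470, which is < 1142845
This sign pattern matches L.

L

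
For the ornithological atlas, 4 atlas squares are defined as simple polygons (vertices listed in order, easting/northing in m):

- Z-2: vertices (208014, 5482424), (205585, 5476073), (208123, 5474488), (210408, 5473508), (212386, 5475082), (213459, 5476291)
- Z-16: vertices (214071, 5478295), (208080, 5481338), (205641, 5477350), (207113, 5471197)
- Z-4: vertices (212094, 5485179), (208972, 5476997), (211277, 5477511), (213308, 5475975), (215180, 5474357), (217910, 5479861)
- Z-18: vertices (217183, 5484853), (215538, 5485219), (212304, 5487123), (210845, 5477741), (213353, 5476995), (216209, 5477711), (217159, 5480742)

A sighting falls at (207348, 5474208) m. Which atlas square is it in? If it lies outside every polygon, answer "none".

Z-16

Cast a ray rightward from (207348, 5474208). For each polygon, the edges (by vertex number in listed order) whose endpoints lie on opposite sides of northing = 5474208, where each meets that height, and whether that is right or left of the point:
Z-2: 3–4 at easting≈208775.9 (right), 4–5 at easting≈211287.7 (right) → 2 crossings.
Z-16: 3–4 at easting≈206392.7 (left), 4–1 at easting≈210064.6 (right) → 1 crossing.
Z-4: no edge straddles that height → 0 crossings.
Z-18: no edge straddles that height → 0 crossings.
Only Z-16 has an odd count, so the point is inside Z-16.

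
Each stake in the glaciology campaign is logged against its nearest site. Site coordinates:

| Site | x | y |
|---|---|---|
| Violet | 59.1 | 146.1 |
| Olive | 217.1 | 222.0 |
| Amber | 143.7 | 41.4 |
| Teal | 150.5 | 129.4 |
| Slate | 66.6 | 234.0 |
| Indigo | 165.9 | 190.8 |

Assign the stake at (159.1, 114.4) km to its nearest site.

Teal

Squared distances to each site:
Violet: 11004.890; Olive: 14941.760; Amber: 5566.160; Teal: 298.960; Slate: 22860.410; Indigo: 5883.200.
Minimum at Teal.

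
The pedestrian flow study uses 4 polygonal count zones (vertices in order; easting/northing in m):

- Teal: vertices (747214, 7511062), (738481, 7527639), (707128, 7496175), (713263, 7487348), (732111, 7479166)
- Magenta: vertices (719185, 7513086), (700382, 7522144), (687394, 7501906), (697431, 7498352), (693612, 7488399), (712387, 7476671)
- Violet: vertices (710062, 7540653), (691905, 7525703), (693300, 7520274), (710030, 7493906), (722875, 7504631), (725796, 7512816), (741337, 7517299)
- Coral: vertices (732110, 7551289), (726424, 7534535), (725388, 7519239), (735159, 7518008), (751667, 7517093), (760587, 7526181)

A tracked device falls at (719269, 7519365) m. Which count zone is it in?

Cast a ray rightward from (719269, 7519365). For each polygon, the edges (by vertex number in listed order) whose endpoints lie on opposite sides of northing = 7519365, where each meets that height, and whether that is right or left of the point:
Teal: 1–2 at easting≈742839.9 (right), 2–3 at easting≈730236.2 (right) → 2 crossings.
Magenta: 1–2 at easting≈706150.8 (left), 2–3 at easting≈698598.5 (left) → 0 crossings.
Violet: 3–4 at easting≈693876.7 (left), 7–1 at easting≈738570.3 (right) → 1 crossing.
Coral: 2–3 at easting≈725396.5 (right), 5–6 at easting≈753897.0 (right) → 2 crossings.
Only Violet has an odd count, so the point is inside Violet.

Violet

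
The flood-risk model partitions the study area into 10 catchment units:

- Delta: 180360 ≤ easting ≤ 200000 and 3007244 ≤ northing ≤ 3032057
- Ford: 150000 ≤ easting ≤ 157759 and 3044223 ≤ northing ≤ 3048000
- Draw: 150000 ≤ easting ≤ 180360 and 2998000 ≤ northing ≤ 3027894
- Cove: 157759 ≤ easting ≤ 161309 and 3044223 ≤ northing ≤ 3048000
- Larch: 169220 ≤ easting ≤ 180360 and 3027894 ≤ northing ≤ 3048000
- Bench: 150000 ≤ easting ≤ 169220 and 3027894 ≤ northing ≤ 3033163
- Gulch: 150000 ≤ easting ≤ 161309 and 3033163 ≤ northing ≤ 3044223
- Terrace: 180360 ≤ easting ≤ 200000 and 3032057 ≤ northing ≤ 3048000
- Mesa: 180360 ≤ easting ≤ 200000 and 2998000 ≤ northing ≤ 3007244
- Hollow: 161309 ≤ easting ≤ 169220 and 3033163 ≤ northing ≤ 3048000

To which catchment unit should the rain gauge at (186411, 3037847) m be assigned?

The point has easting = 186411 and northing = 3037847.
Only Terrace satisfies 180360 ≤ easting ≤ 200000 and 3032057 ≤ northing ≤ 3048000.

Terrace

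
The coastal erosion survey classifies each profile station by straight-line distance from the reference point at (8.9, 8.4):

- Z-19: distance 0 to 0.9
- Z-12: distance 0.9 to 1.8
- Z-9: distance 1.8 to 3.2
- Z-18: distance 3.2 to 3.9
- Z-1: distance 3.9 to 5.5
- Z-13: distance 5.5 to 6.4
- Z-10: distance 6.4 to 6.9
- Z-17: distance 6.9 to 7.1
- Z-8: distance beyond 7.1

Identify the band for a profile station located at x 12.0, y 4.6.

Distance = √((12.0−8.9)² + (4.6−8.4)²) = √(9.610 + 14.440) = 4.904.
3.9 ≤ 4.904 < 5.5 → Z-1.

Z-1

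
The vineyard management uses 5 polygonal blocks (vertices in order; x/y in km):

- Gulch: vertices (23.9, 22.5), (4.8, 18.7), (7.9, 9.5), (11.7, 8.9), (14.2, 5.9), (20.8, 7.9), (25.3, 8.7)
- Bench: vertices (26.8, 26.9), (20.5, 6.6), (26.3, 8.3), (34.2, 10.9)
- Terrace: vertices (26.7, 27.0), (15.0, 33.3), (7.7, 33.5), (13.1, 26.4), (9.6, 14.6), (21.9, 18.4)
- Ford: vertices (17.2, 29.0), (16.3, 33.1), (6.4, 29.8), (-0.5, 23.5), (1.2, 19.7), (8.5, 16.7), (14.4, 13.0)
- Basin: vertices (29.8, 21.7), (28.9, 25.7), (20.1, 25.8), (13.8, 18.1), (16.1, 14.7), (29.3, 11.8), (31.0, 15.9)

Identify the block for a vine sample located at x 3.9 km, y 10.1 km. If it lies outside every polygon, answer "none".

none

Cast a ray rightward from (3.9, 10.1). For each polygon, the edges (by vertex number in listed order) whose endpoints lie on opposite sides of y = 10.1, where each meets that height, and whether that is right or left of the point:
Gulch: 2–3 at x≈7.70 (right), 7–1 at x≈25.16 (right) → 2 crossings.
Bench: 1–2 at x≈21.59 (right), 3–4 at x≈31.77 (right) → 2 crossings.
Terrace: no edge straddles that height → 0 crossings.
Ford: no edge straddles that height → 0 crossings.
Basin: no edge straddles that height → 0 crossings.
All counts are even, so the point lies outside every listed polygon.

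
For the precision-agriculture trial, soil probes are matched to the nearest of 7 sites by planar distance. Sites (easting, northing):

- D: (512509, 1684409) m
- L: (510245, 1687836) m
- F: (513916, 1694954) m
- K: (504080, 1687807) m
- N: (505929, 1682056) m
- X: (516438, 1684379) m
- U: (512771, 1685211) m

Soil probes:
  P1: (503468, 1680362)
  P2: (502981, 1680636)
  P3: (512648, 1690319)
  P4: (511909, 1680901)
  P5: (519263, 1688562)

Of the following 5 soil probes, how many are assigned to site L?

1

P1 → N
P2 → N
P3 → L
P4 → D
P5 → X
1 of the 5 goes to L.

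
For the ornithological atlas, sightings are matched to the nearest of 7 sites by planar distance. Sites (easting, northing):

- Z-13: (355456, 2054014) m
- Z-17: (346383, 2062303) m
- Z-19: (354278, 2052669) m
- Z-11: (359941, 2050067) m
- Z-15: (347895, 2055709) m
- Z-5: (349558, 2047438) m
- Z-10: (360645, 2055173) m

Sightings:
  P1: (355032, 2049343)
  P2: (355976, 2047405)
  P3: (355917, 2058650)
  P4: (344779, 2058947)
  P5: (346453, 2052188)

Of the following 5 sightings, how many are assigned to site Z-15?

1

P1 → Z-19
P2 → Z-11
P3 → Z-13
P4 → Z-17
P5 → Z-15
1 of the 5 goes to Z-15.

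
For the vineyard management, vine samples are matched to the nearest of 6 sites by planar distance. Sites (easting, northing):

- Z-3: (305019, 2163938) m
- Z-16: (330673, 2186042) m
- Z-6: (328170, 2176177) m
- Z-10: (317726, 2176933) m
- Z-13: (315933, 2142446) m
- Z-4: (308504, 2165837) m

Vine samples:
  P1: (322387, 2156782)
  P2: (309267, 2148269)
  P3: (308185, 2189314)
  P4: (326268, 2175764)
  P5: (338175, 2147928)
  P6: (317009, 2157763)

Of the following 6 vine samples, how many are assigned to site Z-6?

P1 → Z-13
P2 → Z-13
P3 → Z-10
P4 → Z-6
P5 → Z-13
P6 → Z-4
1 of the 6 goes to Z-6.

1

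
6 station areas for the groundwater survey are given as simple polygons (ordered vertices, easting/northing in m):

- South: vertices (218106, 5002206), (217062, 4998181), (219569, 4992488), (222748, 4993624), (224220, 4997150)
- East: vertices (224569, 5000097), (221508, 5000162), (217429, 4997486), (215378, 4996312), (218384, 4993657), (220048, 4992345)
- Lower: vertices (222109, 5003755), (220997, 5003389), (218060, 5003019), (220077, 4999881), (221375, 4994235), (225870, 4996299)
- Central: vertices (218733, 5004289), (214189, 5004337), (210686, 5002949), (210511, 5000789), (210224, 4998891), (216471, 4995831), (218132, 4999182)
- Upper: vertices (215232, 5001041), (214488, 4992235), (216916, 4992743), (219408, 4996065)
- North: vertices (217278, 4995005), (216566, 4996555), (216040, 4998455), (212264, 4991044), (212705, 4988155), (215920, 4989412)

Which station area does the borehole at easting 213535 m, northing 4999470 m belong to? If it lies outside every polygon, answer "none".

Central

Cast a ray rightward from (213535, 4999470). For each polygon, the edges (by vertex number in listed order) whose endpoints lie on opposite sides of northing = 4999470, where each meets that height, and whether that is right or left of the point:
South: 1–2 at easting≈217396.3 (right), 5–1 at easting≈221414.5 (right) → 2 crossings.
East: 2–3 at easting≈220453.2 (right), 6–1 at easting≈224203.3 (right) → 2 crossings.
Lower: 4–5 at easting≈220171.5 (right), 6–1 at easting≈224270.5 (right) → 2 crossings.
Central: 4–5 at easting≈210311.6 (left), 7–1 at easting≈218165.9 (right) → 1 crossing.
Upper: 1–2 at easting≈215099.3 (right), 4–1 at easting≈216550.4 (right) → 2 crossings.
North: no edge straddles that height → 0 crossings.
Only Central has an odd count, so the point is inside Central.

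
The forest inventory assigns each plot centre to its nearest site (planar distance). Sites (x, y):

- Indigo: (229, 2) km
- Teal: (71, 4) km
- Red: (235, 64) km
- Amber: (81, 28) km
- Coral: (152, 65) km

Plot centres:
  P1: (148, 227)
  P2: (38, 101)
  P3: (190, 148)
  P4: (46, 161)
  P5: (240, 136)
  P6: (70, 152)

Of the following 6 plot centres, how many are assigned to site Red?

1

P1 → Coral
P2 → Amber
P3 → Coral
P4 → Amber
P5 → Red
P6 → Coral
1 of the 6 goes to Red.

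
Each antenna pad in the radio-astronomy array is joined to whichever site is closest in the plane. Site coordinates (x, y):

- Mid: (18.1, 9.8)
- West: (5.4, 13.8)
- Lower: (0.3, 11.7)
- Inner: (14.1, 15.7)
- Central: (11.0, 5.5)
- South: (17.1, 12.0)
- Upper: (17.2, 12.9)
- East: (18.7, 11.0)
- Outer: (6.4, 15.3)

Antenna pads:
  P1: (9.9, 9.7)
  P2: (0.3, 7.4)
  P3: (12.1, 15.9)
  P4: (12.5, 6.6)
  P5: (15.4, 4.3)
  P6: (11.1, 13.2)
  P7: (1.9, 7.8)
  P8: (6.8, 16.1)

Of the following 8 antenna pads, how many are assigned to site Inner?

P1 → Central
P2 → Lower
P3 → Inner
P4 → Central
P5 → Central
P6 → Inner
P7 → Lower
P8 → Outer
2 of the 8 go to Inner.

2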